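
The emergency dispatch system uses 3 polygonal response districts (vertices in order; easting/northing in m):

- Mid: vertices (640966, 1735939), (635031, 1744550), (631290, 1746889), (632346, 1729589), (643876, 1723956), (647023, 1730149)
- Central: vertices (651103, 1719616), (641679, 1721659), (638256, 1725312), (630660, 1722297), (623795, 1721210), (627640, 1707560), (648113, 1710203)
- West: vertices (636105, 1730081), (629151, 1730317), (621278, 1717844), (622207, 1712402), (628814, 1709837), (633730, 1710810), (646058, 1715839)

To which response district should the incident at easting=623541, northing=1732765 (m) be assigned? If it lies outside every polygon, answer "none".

Cast a ray rightward from (623541, 1732765). For each polygon, the edges (by vertex number in listed order) whose endpoints lie on opposite sides of northing = 1732765, where each meets that height, and whether that is right or left of the point:
Mid: 3–4 at easting≈632152.1 (right), 6–1 at easting≈644286.4 (right) → 2 crossings.
Central: no edge straddles that height → 0 crossings.
West: no edge straddles that height → 0 crossings.
All counts are even, so the point lies outside every listed polygon.

none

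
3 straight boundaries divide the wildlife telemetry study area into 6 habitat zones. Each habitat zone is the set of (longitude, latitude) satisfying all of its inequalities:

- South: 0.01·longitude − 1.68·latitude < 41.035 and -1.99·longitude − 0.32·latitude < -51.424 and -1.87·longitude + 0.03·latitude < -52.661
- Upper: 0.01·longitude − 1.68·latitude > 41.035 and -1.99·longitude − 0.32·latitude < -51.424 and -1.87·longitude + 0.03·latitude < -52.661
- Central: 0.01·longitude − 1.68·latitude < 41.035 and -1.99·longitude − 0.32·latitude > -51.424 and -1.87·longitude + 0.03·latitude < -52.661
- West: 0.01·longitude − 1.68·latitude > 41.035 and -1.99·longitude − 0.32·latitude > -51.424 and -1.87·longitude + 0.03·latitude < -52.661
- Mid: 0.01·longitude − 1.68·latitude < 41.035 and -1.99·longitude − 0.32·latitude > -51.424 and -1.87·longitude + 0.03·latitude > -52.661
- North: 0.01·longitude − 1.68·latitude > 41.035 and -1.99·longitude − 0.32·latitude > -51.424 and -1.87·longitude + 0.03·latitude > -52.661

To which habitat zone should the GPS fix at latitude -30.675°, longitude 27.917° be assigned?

0.01·27.917 − 1.68·-30.675 = 51.813, which is > 41.035
-1.99·27.917 − 0.32·-30.675 = -45.739, which is > -51.424
-1.87·27.917 + 0.03·-30.675 = -53.125, which is < -52.661
This sign pattern matches West.

West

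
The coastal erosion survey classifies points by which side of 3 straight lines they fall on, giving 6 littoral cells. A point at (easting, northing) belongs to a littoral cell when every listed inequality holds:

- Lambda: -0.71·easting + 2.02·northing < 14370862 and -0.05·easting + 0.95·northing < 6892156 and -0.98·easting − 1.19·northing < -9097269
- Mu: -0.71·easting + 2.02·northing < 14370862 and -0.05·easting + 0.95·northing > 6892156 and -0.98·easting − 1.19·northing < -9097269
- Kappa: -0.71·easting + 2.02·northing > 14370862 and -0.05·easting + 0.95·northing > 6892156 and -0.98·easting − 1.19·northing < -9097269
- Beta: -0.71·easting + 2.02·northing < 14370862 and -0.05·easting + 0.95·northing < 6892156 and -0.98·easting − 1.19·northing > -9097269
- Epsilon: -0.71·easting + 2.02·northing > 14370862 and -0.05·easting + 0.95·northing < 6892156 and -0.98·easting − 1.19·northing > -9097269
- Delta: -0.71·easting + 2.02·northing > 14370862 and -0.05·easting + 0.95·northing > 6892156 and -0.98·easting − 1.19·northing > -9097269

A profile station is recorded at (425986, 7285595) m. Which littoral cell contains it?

-0.71·425986 + 2.02·7285595 = 14414451.840, which is > 14370862
-0.05·425986 + 0.95·7285595 = 6900015.950, which is > 6892156
-0.98·425986 − 1.19·7285595 = -9087324.330, which is > -9097269
This sign pattern matches Delta.

Delta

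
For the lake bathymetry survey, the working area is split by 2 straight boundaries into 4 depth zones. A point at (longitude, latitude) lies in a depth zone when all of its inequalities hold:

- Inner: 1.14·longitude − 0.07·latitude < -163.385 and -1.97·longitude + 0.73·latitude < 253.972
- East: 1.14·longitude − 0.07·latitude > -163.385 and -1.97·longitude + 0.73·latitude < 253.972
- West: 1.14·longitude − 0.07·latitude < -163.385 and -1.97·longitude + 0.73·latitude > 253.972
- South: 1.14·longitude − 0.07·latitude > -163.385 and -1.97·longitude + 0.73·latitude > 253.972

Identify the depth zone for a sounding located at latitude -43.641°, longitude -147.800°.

1.14·-147.800 − 0.07·-43.641 = -165.437, which is < -163.385
-1.97·-147.800 + 0.73·-43.641 = 259.308, which is > 253.972
This sign pattern matches West.

West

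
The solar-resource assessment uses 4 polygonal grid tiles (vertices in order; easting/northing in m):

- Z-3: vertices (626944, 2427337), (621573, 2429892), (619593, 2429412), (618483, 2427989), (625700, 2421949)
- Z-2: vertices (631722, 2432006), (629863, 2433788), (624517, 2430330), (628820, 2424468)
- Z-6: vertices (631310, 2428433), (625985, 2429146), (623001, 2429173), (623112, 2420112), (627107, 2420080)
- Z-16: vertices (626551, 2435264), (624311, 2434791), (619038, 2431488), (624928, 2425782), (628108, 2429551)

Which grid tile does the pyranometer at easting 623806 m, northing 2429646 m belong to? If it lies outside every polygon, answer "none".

Cast a ray rightward from (623806, 2429646). For each polygon, the edges (by vertex number in listed order) whose endpoints lie on opposite sides of northing = 2429646, where each meets that height, and whether that is right or left of the point:
Z-3: 1–2 at easting≈622090.1 (left), 2–3 at easting≈620558.2 (left) → 0 crossings.
Z-2: 3–4 at easting≈625019.1 (right), 4–1 at easting≈630813.4 (right) → 2 crossings.
Z-6: no edge straddles that height → 0 crossings.
Z-16: 3–4 at easting≈620939.4 (left), 5–1 at easting≈628082.1 (right) → 1 crossing.
Only Z-16 has an odd count, so the point is inside Z-16.

Z-16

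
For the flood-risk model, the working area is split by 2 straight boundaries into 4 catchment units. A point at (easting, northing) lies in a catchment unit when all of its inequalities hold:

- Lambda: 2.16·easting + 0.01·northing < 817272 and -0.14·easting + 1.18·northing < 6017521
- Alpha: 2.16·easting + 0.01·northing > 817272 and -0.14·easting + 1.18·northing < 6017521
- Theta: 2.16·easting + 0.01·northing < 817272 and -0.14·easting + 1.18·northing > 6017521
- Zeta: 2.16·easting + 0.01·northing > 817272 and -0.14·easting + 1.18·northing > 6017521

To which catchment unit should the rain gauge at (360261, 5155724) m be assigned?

2.16·360261 + 0.01·5155724 = 829721.000, which is > 817272
-0.14·360261 + 1.18·5155724 = 6033317.780, which is > 6017521
This sign pattern matches Zeta.

Zeta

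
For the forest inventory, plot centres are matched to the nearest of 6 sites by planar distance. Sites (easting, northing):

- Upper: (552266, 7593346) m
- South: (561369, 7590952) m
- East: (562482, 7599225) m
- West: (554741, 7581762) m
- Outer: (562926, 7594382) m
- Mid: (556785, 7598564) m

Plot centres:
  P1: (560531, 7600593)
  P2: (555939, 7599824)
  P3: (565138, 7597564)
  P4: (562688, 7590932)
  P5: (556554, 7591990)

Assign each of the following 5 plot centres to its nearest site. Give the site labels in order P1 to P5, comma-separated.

East, Mid, East, South, Upper

P1 → East (d²=5677825.00)
P2 → Mid (d²=2303316.00)
P3 → East (d²=9813257.00)
P4 → South (d²=1740161.00)
P5 → Upper (d²=20225680.00)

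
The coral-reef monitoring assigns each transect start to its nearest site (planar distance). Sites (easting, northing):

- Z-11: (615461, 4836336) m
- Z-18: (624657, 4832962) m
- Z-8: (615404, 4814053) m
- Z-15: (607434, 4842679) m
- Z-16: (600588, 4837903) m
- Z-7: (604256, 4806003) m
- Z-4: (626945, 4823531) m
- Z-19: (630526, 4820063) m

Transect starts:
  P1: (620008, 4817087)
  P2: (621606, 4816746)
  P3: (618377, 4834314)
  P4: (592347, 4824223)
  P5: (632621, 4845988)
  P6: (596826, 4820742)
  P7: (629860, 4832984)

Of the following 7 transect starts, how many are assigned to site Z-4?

P1 → Z-8
P2 → Z-8
P3 → Z-11
P4 → Z-16
P5 → Z-18
P6 → Z-7
P7 → Z-18
0 of the 7 go to Z-4.

0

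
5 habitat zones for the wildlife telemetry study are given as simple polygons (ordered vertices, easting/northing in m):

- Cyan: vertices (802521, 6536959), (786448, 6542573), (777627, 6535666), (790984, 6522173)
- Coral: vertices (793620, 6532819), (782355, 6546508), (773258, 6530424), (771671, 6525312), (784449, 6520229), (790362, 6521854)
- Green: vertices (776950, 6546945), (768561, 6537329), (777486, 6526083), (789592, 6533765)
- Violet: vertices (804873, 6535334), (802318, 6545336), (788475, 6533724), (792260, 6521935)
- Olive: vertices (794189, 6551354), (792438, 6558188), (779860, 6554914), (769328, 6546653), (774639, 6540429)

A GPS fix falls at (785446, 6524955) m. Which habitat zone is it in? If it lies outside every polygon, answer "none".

Coral

Cast a ray rightward from (785446, 6524955). For each polygon, the edges (by vertex number in listed order) whose endpoints lie on opposite sides of northing = 6524955, where each meets that height, and whether that is right or left of the point:
Cyan: 3–4 at easting≈788230.0 (right), 4–1 at easting≈793154.7 (right) → 2 crossings.
Coral: 4–5 at easting≈772568.5 (left), 6–1 at easting≈791283.4 (right) → 1 crossing.
Green: no edge straddles that height → 0 crossings.
Violet: 3–4 at easting≈791290.4 (right), 4–1 at easting≈795102.8 (right) → 2 crossings.
Olive: no edge straddles that height → 0 crossings.
Only Coral has an odd count, so the point is inside Coral.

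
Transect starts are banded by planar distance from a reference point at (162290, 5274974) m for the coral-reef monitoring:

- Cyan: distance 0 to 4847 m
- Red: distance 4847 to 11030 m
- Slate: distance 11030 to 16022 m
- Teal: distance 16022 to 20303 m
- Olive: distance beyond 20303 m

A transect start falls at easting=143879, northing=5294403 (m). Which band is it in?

Distance = √((143879−162290)² + (5294403−5274974)²) = √(338964921.000 + 377486041.000) = 26766.602 m.
20303 ≤ 26766.602 < ∞ → Olive.

Olive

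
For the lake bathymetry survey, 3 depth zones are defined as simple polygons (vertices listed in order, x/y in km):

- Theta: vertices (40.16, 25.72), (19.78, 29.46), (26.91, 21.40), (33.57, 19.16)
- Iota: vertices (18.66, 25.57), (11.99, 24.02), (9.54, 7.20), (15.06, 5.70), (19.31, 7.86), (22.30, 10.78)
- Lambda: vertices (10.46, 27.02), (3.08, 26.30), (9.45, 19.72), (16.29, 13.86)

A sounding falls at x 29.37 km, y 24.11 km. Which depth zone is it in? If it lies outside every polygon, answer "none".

Cast a ray rightward from (29.37, 24.11). For each polygon, the edges (by vertex number in listed order) whose endpoints lie on opposite sides of y = 24.11, where each meets that height, and whether that is right or left of the point:
Theta: 2–3 at x≈24.513 (left), 4–1 at x≈38.543 (right) → 1 crossing.
Iota: 1–2 at x≈12.377 (left), 6–1 at x≈19.019 (left) → 0 crossings.
Lambda: 2–3 at x≈5.200 (left), 4–1 at x≈11.749 (left) → 0 crossings.
Only Theta has an odd count, so the point is inside Theta.

Theta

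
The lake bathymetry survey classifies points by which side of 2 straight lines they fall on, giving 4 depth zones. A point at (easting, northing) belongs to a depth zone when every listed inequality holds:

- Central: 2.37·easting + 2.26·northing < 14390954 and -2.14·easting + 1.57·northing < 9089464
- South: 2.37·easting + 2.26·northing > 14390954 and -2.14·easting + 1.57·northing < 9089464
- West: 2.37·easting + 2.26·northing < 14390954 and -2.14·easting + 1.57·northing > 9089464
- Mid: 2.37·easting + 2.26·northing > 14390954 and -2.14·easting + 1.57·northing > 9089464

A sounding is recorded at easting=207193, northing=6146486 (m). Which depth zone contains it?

2.37·207193 + 2.26·6146486 = 14382105.770, which is < 14390954
-2.14·207193 + 1.57·6146486 = 9206590.000, which is > 9089464
This sign pattern matches West.

West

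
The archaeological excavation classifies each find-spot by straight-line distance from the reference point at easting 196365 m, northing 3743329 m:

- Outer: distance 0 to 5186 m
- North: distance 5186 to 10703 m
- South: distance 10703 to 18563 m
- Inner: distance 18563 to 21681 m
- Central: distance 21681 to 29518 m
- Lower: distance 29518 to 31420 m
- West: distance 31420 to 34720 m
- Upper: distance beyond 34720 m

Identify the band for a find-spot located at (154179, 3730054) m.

Distance = √((154179−196365)² + (3730054−3743329)²) = √(1779658596.000 + 176225625.000) = 44225.380 m.
34720 ≤ 44225.380 < ∞ → Upper.

Upper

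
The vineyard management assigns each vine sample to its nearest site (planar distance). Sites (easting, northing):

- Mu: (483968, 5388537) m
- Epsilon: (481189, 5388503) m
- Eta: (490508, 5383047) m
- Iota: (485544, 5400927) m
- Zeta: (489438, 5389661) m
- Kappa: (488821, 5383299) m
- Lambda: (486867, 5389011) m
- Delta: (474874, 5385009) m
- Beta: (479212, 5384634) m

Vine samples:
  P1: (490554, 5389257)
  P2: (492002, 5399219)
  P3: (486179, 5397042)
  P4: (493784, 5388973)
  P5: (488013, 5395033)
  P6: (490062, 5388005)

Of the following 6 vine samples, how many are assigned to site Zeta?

P1 → Zeta
P2 → Iota
P3 → Iota
P4 → Zeta
P5 → Zeta
P6 → Zeta
4 of the 6 go to Zeta.

4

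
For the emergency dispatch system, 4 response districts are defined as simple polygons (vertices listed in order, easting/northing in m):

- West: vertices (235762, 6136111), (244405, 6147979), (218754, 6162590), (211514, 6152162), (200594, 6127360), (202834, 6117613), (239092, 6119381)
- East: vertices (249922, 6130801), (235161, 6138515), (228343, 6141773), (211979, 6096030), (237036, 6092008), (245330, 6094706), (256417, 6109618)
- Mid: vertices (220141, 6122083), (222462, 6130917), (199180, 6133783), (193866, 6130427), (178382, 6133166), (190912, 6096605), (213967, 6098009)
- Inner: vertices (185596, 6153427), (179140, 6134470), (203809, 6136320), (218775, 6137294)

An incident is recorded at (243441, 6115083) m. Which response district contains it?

Cast a ray rightward from (243441, 6115083). For each polygon, the edges (by vertex number in listed order) whose endpoints lie on opposite sides of northing = 6115083, where each meets that height, and whether that is right or left of the point:
West: no edge straddles that height → 0 crossings.
East: 3–4 at easting≈218795.0 (left), 7–1 at easting≈254741.4 (right) → 1 crossing.
Mid: 5–6 at easting≈184579.3 (left), 7–1 at easting≈218345.8 (left) → 0 crossings.
Inner: no edge straddles that height → 0 crossings.
Only East has an odd count, so the point is inside East.

East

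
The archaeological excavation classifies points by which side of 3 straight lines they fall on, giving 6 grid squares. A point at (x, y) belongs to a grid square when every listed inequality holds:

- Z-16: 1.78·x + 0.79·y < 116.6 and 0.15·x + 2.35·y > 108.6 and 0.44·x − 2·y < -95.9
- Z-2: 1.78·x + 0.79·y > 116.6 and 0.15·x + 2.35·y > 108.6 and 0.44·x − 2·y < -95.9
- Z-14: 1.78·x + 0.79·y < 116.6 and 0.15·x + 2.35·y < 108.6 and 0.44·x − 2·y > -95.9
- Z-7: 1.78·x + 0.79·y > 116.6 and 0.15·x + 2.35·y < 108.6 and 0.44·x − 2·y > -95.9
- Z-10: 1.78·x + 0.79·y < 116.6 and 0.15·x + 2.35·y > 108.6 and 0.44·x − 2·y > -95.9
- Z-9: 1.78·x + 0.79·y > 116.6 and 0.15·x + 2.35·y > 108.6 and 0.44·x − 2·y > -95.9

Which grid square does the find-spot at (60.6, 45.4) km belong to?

1.78·60.6 + 0.79·45.4 = 143.734, which is > 116.6
0.15·60.6 + 2.35·45.4 = 115.780, which is > 108.6
0.44·60.6 − 2·45.4 = -64.136, which is > -95.9
This sign pattern matches Z-9.

Z-9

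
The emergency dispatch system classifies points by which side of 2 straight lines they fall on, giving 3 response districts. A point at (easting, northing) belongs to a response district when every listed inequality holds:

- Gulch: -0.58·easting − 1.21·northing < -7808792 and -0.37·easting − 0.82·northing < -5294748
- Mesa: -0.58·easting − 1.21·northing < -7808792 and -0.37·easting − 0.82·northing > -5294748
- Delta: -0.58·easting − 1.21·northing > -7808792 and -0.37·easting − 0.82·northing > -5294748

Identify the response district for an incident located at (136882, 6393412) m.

Mesa

-0.58·136882 − 1.21·6393412 = -7815420.080, which is < -7808792
-0.37·136882 − 0.82·6393412 = -5293244.180, which is > -5294748
This sign pattern matches Mesa.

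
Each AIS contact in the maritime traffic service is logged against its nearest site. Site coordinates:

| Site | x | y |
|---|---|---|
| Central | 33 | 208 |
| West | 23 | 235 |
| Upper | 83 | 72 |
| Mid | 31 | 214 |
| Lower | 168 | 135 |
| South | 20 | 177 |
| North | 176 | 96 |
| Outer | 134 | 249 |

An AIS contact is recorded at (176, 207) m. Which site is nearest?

Outer

Squared distances to each site:
Central: 20450.000; West: 24193.000; Upper: 26874.000; Mid: 21074.000; Lower: 5248.000; South: 25236.000; North: 12321.000; Outer: 3528.000.
Minimum at Outer.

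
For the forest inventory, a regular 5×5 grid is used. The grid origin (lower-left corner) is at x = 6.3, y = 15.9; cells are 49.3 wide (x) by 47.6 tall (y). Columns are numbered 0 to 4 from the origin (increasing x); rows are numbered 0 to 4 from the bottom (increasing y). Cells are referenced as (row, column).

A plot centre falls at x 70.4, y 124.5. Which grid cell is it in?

(2, 1)

Column index: ⌊(70.4 − 6.3) / 49.3⌋ = ⌊1.300⌋ = 1
Row offset from origin: ⌊(124.5 − 15.9) / 47.6⌋ = ⌊2.282⌋ = 2 → row 2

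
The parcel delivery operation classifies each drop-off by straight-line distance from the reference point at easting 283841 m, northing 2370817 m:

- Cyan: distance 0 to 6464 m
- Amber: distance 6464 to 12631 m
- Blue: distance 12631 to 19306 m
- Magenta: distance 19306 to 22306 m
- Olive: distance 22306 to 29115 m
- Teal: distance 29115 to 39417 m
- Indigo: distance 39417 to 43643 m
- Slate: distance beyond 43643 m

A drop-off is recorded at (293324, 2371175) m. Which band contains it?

Distance = √((293324−283841)² + (2371175−2370817)²) = √(89927289.000 + 128164.000) = 9489.755 m.
6464 ≤ 9489.755 < 12631 → Amber.

Amber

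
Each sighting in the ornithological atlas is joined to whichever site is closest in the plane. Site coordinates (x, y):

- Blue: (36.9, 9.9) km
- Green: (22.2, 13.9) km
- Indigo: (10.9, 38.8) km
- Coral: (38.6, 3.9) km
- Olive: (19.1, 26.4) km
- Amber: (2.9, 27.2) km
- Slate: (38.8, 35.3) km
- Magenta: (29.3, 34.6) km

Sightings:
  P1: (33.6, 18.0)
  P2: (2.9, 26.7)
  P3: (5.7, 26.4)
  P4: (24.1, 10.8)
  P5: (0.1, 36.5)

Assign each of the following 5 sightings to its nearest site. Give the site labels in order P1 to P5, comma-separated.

Blue, Amber, Amber, Green, Amber

P1 → Blue (d²=76.50)
P2 → Amber (d²=0.25)
P3 → Amber (d²=8.48)
P4 → Green (d²=13.22)
P5 → Amber (d²=94.33)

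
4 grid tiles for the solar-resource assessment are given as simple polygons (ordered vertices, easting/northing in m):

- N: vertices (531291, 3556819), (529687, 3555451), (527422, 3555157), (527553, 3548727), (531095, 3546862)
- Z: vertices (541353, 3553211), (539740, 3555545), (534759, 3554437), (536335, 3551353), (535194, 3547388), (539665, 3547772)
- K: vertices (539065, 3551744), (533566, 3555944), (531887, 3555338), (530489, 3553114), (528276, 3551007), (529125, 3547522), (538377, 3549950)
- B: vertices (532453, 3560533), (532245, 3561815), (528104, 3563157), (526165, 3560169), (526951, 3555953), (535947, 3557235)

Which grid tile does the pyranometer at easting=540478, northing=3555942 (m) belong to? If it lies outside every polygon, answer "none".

Cast a ray rightward from (540478, 3555942). For each polygon, the edges (by vertex number in listed order) whose endpoints lie on opposite sides of northing = 3555942, where each meets that height, and whether that is right or left of the point:
N: 1–2 at easting≈530262.7 (left), 5–1 at easting≈531273.7 (left) → 0 crossings.
Z: no edge straddles that height → 0 crossings.
K: 1–2 at easting≈533568.6 (left), 2–3 at easting≈533560.5 (left) → 0 crossings.
B: no edge straddles that height → 0 crossings.
All counts are even, so the point lies outside every listed polygon.

none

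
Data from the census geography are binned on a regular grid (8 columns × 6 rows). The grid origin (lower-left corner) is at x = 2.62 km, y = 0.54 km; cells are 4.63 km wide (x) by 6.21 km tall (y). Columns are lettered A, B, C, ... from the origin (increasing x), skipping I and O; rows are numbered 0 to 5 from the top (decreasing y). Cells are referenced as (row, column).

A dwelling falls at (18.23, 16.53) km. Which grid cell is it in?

Column index: ⌊(18.23 − 2.62) / 4.63⌋ = ⌊3.371⌋ = 3 → column D
Row offset from origin: ⌊(16.53 − 0.54) / 6.21⌋ = ⌊2.575⌋ = 2 → row 3 (counted from top)

(3, D)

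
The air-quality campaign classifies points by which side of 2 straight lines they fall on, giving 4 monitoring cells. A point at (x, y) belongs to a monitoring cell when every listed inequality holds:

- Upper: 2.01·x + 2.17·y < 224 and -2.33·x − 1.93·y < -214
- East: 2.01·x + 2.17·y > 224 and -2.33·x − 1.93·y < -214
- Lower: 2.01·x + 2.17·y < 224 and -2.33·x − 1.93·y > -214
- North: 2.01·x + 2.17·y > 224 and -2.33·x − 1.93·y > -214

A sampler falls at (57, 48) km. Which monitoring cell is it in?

Upper

2.01·57 + 2.17·48 = 218.730, which is < 224
-2.33·57 − 1.93·48 = -225.450, which is < -214
This sign pattern matches Upper.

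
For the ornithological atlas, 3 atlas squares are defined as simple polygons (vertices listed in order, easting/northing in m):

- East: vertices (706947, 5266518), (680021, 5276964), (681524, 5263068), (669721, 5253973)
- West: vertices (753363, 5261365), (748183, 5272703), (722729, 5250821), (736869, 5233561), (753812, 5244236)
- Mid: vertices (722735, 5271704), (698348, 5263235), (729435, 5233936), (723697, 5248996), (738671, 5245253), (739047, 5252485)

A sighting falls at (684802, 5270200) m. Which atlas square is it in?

Cast a ray rightward from (684802, 5270200). For each polygon, the edges (by vertex number in listed order) whose endpoints lie on opposite sides of northing = 5270200, where each meets that height, and whether that is right or left of the point:
East: 1–2 at easting≈697456.1 (right), 2–3 at easting≈680752.6 (left) → 1 crossing.
West: 1–2 at easting≈749326.5 (right), 2–3 at easting≈745271.4 (right) → 2 crossings.
Mid: 1–2 at easting≈718404.1 (right), 6–1 at easting≈724011.5 (right) → 2 crossings.
Only East has an odd count, so the point is inside East.

East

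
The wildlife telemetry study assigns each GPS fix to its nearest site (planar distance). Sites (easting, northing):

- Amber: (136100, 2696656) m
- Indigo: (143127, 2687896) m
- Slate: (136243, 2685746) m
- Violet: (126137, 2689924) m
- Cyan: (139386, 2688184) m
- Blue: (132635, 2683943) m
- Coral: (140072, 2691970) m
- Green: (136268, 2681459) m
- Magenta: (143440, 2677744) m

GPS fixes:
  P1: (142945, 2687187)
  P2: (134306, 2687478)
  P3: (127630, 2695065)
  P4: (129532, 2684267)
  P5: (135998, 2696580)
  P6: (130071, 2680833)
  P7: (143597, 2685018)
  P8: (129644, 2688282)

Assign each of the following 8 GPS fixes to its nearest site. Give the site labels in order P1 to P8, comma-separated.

P1 → Indigo (d²=535805.00)
P2 → Slate (d²=6751793.00)
P3 → Violet (d²=28658930.00)
P4 → Blue (d²=9733585.00)
P5 → Amber (d²=16180.00)
P6 → Blue (d²=16246196.00)
P7 → Indigo (d²=8503784.00)
P8 → Violet (d²=14995213.00)

Indigo, Slate, Violet, Blue, Amber, Blue, Indigo, Violet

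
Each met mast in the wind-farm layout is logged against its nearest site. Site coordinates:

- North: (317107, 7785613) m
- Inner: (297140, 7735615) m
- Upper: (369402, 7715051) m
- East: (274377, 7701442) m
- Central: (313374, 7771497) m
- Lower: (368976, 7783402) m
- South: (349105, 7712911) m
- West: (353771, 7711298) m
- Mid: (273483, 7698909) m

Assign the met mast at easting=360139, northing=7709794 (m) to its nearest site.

Squared distances to each site:
North: 7600273785.000; Inner: 4635598042.000; Upper: 113439218.000; East: 7424876548.000; Central: 5994225434.000; Lower: 5496230233.000; South: 131464845.000; West: 42813440.000; Mid: 7627745561.000.
Minimum at West.

West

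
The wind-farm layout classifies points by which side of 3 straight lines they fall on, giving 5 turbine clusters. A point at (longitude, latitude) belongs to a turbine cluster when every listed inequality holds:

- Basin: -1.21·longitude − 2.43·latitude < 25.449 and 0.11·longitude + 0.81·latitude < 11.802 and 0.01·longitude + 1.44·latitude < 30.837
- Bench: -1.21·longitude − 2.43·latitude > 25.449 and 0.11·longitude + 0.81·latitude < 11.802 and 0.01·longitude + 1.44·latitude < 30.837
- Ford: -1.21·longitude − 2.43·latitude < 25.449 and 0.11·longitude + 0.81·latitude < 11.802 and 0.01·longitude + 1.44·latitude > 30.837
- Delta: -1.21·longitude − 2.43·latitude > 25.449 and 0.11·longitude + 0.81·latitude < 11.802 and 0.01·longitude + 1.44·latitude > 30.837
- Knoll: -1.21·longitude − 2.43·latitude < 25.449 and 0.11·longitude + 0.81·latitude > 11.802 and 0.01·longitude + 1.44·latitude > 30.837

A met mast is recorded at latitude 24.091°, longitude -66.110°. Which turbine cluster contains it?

-1.21·-66.110 − 2.43·24.091 = 21.452, which is < 25.449
0.11·-66.110 + 0.81·24.091 = 12.242, which is > 11.802
0.01·-66.110 + 1.44·24.091 = 34.030, which is > 30.837
This sign pattern matches Knoll.

Knoll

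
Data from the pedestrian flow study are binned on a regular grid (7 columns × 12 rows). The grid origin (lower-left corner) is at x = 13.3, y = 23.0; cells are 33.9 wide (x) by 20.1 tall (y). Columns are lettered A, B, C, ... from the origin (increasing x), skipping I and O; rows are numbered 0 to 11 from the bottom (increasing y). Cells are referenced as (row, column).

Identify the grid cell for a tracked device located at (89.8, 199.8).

Column index: ⌊(89.8 − 13.3) / 33.9⌋ = ⌊2.257⌋ = 2 → column C
Row offset from origin: ⌊(199.8 − 23.0) / 20.1⌋ = ⌊8.796⌋ = 8 → row 8

(8, C)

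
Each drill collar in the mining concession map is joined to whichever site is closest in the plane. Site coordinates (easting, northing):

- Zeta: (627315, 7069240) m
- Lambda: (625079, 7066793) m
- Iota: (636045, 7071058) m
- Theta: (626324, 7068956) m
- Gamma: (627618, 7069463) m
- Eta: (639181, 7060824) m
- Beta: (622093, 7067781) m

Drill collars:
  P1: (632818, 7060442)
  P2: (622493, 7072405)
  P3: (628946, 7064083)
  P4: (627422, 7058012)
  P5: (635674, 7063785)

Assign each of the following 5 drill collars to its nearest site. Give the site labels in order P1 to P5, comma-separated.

Eta, Beta, Lambda, Lambda, Eta

P1 → Eta (d²=40633693.00)
P2 → Beta (d²=21541376.00)
P3 → Lambda (d²=22297789.00)
P4 → Lambda (d²=82595610.00)
P5 → Eta (d²=21066570.00)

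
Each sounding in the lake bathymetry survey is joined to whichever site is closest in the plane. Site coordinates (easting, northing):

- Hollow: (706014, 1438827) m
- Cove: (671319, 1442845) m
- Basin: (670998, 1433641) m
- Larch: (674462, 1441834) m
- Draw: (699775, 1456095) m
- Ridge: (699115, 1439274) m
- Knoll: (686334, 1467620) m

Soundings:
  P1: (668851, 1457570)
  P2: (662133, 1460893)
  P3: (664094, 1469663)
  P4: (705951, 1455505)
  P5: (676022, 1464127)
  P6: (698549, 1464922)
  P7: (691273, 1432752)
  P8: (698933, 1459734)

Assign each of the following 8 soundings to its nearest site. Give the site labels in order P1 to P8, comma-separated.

Cove, Cove, Knoll, Draw, Knoll, Draw, Ridge, Draw

P1 → Cove (d²=222916649.00)
P2 → Cove (d²=410112900.00)
P3 → Knoll (d²=498791449.00)
P4 → Draw (d²=38491076.00)
P5 → Knoll (d²=118538393.00)
P6 → Draw (d²=79419005.00)
P7 → Ridge (d²=104033448.00)
P8 → Draw (d²=13951285.00)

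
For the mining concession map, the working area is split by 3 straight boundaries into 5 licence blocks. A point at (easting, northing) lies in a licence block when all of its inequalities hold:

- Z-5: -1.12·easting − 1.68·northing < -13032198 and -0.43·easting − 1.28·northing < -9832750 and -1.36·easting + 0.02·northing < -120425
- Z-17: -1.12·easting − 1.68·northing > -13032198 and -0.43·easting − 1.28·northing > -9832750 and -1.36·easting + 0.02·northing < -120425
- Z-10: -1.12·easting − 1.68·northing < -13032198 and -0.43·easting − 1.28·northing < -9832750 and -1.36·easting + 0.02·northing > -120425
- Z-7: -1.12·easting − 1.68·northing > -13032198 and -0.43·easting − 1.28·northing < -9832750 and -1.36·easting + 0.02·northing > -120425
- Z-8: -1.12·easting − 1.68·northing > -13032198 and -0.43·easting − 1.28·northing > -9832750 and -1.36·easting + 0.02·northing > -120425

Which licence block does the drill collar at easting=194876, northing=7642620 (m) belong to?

Z-10

-1.12·194876 − 1.68·7642620 = -13057862.720, which is < -13032198
-0.43·194876 − 1.28·7642620 = -9866350.280, which is < -9832750
-1.36·194876 + 0.02·7642620 = -112178.960, which is > -120425
This sign pattern matches Z-10.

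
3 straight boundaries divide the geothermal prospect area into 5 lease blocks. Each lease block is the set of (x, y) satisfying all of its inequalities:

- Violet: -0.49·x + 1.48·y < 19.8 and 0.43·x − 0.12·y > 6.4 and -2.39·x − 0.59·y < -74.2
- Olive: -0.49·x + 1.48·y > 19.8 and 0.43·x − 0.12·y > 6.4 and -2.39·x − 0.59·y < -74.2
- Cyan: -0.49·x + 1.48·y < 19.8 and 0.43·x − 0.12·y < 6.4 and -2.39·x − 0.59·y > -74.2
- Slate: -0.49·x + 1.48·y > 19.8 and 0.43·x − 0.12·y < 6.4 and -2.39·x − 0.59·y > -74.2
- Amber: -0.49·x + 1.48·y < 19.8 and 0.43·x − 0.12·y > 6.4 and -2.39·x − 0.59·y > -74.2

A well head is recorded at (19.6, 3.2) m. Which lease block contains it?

Amber

-0.49·19.6 + 1.48·3.2 = -4.868, which is < 19.8
0.43·19.6 − 0.12·3.2 = 8.044, which is > 6.4
-2.39·19.6 − 0.59·3.2 = -48.732, which is > -74.2
This sign pattern matches Amber.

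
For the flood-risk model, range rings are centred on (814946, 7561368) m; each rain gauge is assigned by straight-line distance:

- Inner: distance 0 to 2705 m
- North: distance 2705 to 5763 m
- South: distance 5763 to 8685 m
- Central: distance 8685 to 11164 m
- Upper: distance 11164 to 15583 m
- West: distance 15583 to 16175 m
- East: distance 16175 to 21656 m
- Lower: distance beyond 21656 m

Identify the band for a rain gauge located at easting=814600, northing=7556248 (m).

North

Distance = √((814600−814946)² + (7556248−7561368)²) = √(119716.000 + 26214400.000) = 5131.678 m.
2705 ≤ 5131.678 < 5763 → North.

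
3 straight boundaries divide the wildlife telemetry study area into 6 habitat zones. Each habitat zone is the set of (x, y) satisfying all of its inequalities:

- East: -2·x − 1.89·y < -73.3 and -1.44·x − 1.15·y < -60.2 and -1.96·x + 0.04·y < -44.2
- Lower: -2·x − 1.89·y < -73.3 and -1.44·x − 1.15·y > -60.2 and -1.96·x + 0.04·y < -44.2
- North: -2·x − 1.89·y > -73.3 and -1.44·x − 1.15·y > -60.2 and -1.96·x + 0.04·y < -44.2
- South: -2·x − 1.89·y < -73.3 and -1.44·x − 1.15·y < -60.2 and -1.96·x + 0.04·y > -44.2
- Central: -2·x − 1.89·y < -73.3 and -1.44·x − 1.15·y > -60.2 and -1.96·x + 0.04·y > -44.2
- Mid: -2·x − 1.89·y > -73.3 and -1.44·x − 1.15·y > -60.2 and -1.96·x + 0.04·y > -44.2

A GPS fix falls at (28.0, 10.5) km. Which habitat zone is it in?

-2·28.0 − 1.89·10.5 = -75.845, which is < -73.3
-1.44·28.0 − 1.15·10.5 = -52.395, which is > -60.2
-1.96·28.0 + 0.04·10.5 = -54.460, which is < -44.2
This sign pattern matches Lower.

Lower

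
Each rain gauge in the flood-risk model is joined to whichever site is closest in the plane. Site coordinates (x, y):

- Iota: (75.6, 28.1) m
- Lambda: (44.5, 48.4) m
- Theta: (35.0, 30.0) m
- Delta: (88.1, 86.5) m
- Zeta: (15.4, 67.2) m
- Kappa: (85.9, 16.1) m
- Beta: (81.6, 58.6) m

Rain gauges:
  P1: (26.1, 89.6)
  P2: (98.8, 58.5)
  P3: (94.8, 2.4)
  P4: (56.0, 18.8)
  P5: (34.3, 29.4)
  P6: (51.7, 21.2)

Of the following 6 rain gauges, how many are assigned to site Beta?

P1 → Zeta
P2 → Beta
P3 → Kappa
P4 → Iota
P5 → Theta
P6 → Theta
1 of the 6 goes to Beta.

1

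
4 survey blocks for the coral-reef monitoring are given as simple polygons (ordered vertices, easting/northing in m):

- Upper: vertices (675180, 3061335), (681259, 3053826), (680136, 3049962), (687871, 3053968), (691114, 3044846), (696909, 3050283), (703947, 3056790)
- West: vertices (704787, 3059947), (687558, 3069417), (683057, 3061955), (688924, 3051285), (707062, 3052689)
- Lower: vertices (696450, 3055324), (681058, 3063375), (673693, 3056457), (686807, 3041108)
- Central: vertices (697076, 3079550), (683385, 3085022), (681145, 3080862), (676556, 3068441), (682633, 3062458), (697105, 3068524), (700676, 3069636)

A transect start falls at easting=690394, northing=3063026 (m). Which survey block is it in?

West

Cast a ray rightward from (690394, 3063026). For each polygon, the edges (by vertex number in listed order) whose endpoints lie on opposite sides of northing = 3063026, where each meets that height, and whether that is right or left of the point:
Upper: no edge straddles that height → 0 crossings.
West: 1–2 at easting≈699185.3 (right), 2–3 at easting≈683703.0 (left) → 1 crossing.
Lower: 1–2 at easting≈681725.2 (left), 2–3 at easting≈680686.4 (left) → 0 crossings.
Central: 4–5 at easting≈682056.1 (left), 5–6 at easting≈683988.1 (left) → 0 crossings.
Only West has an odd count, so the point is inside West.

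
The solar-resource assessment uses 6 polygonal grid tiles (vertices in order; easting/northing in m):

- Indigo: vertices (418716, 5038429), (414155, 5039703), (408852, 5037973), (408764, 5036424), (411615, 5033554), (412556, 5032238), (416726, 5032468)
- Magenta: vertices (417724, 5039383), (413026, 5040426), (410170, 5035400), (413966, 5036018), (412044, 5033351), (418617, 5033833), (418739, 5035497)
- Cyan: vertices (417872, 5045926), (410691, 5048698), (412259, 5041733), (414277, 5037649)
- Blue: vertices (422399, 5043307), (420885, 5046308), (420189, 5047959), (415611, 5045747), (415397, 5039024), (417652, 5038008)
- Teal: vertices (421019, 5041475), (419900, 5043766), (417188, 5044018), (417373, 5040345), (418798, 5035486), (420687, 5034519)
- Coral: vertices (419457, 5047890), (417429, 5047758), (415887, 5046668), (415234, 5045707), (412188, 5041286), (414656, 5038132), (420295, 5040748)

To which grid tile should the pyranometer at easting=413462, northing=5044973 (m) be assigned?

Cast a ray rightward from (413462, 5044973). For each polygon, the edges (by vertex number in listed order) whose endpoints lie on opposite sides of northing = 5044973, where each meets that height, and whether that is right or left of the point:
Indigo: no edge straddles that height → 0 crossings.
Magenta: no edge straddles that height → 0 crossings.
Cyan: 2–3 at easting≈411529.6 (left), 4–1 at easting≈417458.1 (right) → 1 crossing.
Blue: 1–2 at easting≈421558.5 (right), 4–5 at easting≈415586.4 (right) → 2 crossings.
Teal: no edge straddles that height → 0 crossings.
Coral: 4–5 at easting≈414728.3 (right), 7–1 at easting≈419799.3 (right) → 2 crossings.
Only Cyan has an odd count, so the point is inside Cyan.

Cyan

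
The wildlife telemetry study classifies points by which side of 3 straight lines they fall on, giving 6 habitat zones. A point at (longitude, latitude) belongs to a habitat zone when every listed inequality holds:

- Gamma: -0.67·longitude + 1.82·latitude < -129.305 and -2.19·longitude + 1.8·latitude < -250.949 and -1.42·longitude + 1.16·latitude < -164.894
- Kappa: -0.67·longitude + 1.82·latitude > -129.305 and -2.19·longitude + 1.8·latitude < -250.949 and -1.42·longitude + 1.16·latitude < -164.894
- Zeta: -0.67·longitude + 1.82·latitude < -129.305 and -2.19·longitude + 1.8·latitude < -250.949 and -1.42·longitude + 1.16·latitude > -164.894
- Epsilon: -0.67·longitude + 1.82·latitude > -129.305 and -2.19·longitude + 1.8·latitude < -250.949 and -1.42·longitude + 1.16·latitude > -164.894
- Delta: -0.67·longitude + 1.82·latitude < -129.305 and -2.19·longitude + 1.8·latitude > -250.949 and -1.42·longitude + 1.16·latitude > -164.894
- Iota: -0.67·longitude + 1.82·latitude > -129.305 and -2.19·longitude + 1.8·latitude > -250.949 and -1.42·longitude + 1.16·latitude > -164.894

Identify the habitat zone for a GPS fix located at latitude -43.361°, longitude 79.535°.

-0.67·79.535 + 1.82·-43.361 = -132.205, which is < -129.305
-2.19·79.535 + 1.8·-43.361 = -252.231, which is < -250.949
-1.42·79.535 + 1.16·-43.361 = -163.238, which is > -164.894
This sign pattern matches Zeta.

Zeta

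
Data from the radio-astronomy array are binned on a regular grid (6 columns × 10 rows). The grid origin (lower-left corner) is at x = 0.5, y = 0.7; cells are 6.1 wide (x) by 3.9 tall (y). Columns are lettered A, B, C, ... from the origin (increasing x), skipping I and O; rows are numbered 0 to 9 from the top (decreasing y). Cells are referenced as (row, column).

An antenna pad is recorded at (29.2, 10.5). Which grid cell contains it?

(7, E)

Column index: ⌊(29.2 − 0.5) / 6.1⌋ = ⌊4.705⌋ = 4 → column E
Row offset from origin: ⌊(10.5 − 0.7) / 3.9⌋ = ⌊2.513⌋ = 2 → row 7 (counted from top)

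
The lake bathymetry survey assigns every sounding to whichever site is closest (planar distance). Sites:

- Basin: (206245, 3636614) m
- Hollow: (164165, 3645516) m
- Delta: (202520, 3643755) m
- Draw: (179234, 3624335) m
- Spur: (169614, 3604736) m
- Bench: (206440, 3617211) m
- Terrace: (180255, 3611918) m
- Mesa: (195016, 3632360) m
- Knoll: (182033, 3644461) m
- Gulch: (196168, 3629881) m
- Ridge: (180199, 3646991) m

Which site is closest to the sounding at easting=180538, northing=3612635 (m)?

Terrace

Squared distances to each site:
Basin: 1235842290.000; Hollow: 1349235290.000; Delta: 1451662724.000; Draw: 138590416.000; Spur: 181727977.000; Bench: 691853380.000; Terrace: 594178.000; Mesa: 598688109.000; Knoll: 1015129301.000; Gulch: 541721416.000; Ridge: 1180449657.000.
Minimum at Terrace.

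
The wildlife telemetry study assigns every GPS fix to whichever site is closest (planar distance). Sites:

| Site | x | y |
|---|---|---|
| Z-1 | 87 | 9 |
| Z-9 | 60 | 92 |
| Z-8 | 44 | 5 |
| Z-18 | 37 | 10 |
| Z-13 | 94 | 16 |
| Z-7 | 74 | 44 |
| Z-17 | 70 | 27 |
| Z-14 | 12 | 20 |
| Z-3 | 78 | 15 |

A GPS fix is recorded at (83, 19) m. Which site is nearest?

Squared distances to each site:
Z-1: 116.000; Z-9: 5858.000; Z-8: 1717.000; Z-18: 2197.000; Z-13: 130.000; Z-7: 706.000; Z-17: 233.000; Z-14: 5042.000; Z-3: 41.000.
Minimum at Z-3.

Z-3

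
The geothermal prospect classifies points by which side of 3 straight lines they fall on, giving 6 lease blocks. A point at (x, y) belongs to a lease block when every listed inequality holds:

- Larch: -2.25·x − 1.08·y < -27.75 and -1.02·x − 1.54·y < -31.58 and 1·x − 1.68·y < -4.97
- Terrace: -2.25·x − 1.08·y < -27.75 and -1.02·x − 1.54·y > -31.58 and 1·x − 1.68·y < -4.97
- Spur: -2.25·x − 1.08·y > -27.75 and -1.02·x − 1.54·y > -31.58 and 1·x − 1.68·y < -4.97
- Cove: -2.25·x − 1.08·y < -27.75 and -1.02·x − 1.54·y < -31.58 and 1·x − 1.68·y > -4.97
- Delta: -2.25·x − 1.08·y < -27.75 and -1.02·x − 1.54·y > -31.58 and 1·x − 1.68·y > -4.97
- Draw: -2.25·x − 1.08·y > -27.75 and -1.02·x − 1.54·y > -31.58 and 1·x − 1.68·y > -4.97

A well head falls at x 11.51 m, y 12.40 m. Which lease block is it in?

Terrace

-2.25·11.51 − 1.08·12.40 = -39.290, which is < -27.75
-1.02·11.51 − 1.54·12.40 = -30.836, which is > -31.58
1·11.51 − 1.68·12.40 = -9.322, which is < -4.97
This sign pattern matches Terrace.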